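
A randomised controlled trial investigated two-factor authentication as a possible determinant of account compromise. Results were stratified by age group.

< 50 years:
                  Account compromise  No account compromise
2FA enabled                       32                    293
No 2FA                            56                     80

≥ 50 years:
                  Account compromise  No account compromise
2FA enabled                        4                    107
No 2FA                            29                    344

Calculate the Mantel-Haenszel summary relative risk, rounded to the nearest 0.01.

RR_MH = Σ(aᵢ·n₀ᵢ/nᵢ) / Σ(cᵢ·n₁ᵢ/nᵢ), with n₁ᵢ = aᵢ+bᵢ (exposed), n₀ᵢ = cᵢ+dᵢ (unexposed), nᵢ = n₁ᵢ+n₀ᵢ.
Stratum 1 (< 50 years): n₁ = 325, n₀ = 136, n = 461; a·n₀/n = 32·136/461 = 9.4403; c·n₁/n = 56·325/461 = 39.4794
Stratum 2 (≥ 50 years): n₁ = 111, n₀ = 373, n = 484; a·n₀/n = 4·373/484 = 3.0826; c·n₁/n = 29·111/484 = 6.6508
RR_MH = (9.4403 + 3.0826) / (39.4794 + 6.6508) = 12.5230 / 46.1302 = 0.27147

0.27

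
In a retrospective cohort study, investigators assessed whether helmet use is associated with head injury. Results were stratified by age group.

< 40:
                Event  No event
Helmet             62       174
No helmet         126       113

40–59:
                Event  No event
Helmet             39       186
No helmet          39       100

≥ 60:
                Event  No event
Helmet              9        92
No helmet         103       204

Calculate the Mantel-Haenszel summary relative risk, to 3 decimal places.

RR_MH = Σ(aᵢ·n₀ᵢ/nᵢ) / Σ(cᵢ·n₁ᵢ/nᵢ), with n₁ᵢ = aᵢ+bᵢ (exposed), n₀ᵢ = cᵢ+dᵢ (unexposed), nᵢ = n₁ᵢ+n₀ᵢ.
Stratum 1 (< 40): n₁ = 236, n₀ = 239, n = 475; a·n₀/n = 62·239/475 = 31.1958; c·n₁/n = 126·236/475 = 62.6021
Stratum 2 (40–59): n₁ = 225, n₀ = 139, n = 364; a·n₀/n = 39·139/364 = 14.8929; c·n₁/n = 39·225/364 = 24.1071
Stratum 3 (≥ 60): n₁ = 101, n₀ = 307, n = 408; a·n₀/n = 9·307/408 = 6.7721; c·n₁/n = 103·101/408 = 25.4975
RR_MH = (31.1958 + 14.8929 + 6.7721) / (62.6021 + 24.1071 + 25.4975) = 52.8607 / 112.2068 = 0.47110

0.471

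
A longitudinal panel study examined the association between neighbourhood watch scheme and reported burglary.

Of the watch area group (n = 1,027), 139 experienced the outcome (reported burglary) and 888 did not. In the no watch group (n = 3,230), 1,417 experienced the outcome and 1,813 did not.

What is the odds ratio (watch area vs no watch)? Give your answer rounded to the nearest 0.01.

From the description: a = 139, b = 888, c = 1417, d = 1813.
OR = (a·d)/(b·c) = (139 × 1813) / (888 × 1417) = 252007 / 1258296 = 0.20028
Exposure is associated with lower odds of reported burglary (OR = 0.20 < 1).

0.20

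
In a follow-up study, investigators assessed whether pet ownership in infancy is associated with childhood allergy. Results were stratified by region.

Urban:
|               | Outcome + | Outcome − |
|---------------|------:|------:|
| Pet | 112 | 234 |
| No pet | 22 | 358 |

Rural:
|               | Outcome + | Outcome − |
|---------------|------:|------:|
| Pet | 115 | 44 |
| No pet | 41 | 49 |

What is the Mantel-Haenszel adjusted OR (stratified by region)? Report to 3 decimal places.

5.431

OR_MH = Σ(aᵢdᵢ/nᵢ) / Σ(bᵢcᵢ/nᵢ), where nᵢ is the stratum total.
Stratum 1 (Urban): n = 726; a·d/n = 112·358/726 = 55.2287; b·c/n = 234·22/726 = 7.0909
Stratum 2 (Rural): n = 249; a·d/n = 115·49/249 = 22.6305; b·c/n = 44·41/249 = 7.2450
OR_MH = (55.2287 + 22.6305) / (7.0909 + 7.2450) = 77.8592 / 14.3359 = 5.43107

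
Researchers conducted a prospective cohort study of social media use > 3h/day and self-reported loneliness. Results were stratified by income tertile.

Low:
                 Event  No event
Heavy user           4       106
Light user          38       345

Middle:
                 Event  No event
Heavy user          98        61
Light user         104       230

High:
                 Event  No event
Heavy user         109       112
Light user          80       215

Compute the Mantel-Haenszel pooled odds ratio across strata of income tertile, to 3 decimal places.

OR_MH = Σ(aᵢdᵢ/nᵢ) / Σ(bᵢcᵢ/nᵢ), where nᵢ is the stratum total.
Stratum 1 (Low): n = 493; a·d/n = 4·345/493 = 2.7992; b·c/n = 106·38/493 = 8.1704
Stratum 2 (Middle): n = 493; a·d/n = 98·230/493 = 45.7201; b·c/n = 61·104/493 = 12.8682
Stratum 3 (High): n = 516; a·d/n = 109·215/516 = 45.4167; b·c/n = 112·80/516 = 17.3643
OR_MH = (2.7992 + 45.7201 + 45.4167) / (8.1704 + 12.8682 + 17.3643) = 93.9359 / 38.4029 = 2.44606

2.446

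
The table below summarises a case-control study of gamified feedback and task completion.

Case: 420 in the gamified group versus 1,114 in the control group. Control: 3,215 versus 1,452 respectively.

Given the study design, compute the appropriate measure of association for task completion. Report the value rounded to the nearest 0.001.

0.170

From the description: a = 420, b = 3215, c = 1114, d = 1452.
This is a case-control study: participants were sampled on outcome status, so risks in the source population cannot be estimated directly — relative risk is not valid here. The odds ratio is the appropriate measure.
OR = (a·d)/(b·c) = (420 × 1452) / (3215 × 1114) = 609840 / 3581510 = 0.17027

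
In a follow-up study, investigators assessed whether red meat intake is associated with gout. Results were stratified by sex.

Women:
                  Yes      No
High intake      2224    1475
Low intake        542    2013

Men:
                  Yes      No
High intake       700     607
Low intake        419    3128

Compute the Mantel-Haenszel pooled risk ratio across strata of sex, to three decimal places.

3.277

RR_MH = Σ(aᵢ·n₀ᵢ/nᵢ) / Σ(cᵢ·n₁ᵢ/nᵢ), with n₁ᵢ = aᵢ+bᵢ (exposed), n₀ᵢ = cᵢ+dᵢ (unexposed), nᵢ = n₁ᵢ+n₀ᵢ.
Stratum 1 (Women): n₁ = 3699, n₀ = 2555, n = 6254; a·n₀/n = 2224·2555/6254 = 908.5897; c·n₁/n = 542·3699/6254 = 320.5721
Stratum 2 (Men): n₁ = 1307, n₀ = 3547, n = 4854; a·n₀/n = 700·3547/4854 = 511.5163; c·n₁/n = 419·1307/4854 = 112.8210
RR_MH = (908.5897 + 511.5163) / (320.5721 + 112.8210) = 1420.1060 / 433.3931 = 3.27672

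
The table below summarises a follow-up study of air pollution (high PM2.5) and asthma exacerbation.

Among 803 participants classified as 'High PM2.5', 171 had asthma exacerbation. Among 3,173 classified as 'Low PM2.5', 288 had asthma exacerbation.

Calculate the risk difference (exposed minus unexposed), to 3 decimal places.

0.122

From the description: a = 171, b = 632, c = 288, d = 2885.
Risk in exposed = 171/803 = 0.212951; risk in unexposed = 288/3173 = 0.090766.
Risk difference = 0.212951 − 0.090766 = 0.122186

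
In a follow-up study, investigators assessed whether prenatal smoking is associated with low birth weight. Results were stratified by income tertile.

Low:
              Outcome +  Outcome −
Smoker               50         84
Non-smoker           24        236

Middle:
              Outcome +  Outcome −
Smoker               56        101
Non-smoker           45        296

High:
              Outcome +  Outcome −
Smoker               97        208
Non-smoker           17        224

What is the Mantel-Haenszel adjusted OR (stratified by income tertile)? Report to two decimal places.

OR_MH = Σ(aᵢdᵢ/nᵢ) / Σ(bᵢcᵢ/nᵢ), where nᵢ is the stratum total.
Stratum 1 (Low): n = 394; a·d/n = 50·236/394 = 29.9492; b·c/n = 84·24/394 = 5.1168
Stratum 2 (Middle): n = 498; a·d/n = 56·296/498 = 33.2851; b·c/n = 101·45/498 = 9.1265
Stratum 3 (High): n = 546; a·d/n = 97·224/546 = 39.7949; b·c/n = 208·17/546 = 6.4762
OR_MH = (29.9492 + 33.2851 + 39.7949) / (5.1168 + 9.1265 + 6.4762) = 103.0293 / 20.7194 = 4.97259

4.97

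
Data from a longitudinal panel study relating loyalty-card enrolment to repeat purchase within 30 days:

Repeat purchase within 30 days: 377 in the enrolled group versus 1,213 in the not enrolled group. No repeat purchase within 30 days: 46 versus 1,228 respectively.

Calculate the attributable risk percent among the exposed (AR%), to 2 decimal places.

44.24

From the description: a = 377, b = 46, c = 1213, d = 1228.
Risk in exposed = 377/423 = 0.89125; risk in unexposed = 1213/2441 = 0.49693.
RR = 0.89125/0.49693 = 1.79353
AR% = (RR − 1)/RR × 100 = (1.79353 − 1)/1.79353 × 100 = 44.2439%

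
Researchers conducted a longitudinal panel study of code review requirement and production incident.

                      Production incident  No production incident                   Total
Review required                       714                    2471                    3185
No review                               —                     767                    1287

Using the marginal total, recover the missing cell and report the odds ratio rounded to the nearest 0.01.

The missing cell is in the unexposed row: 1287 − 767 = 520.
So a = 714, b = 2471, c = 520, d = 767.
OR = (a·d)/(b·c) = (714 × 767) / (2471 × 520) = 547638 / 1284920 = 0.42620

0.43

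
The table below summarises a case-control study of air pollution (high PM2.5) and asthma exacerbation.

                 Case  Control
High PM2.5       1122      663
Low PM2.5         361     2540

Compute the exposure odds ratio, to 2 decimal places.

11.91

Cells: a = 1122, b = 663, c = 361, d = 2540.
OR = (a·d)/(b·c) = (1122 × 2540) / (663 × 361) = 2849880 / 239343 = 11.90710
The odds of asthma exacerbation are about 11.91 times as high in the high pm2.5 group.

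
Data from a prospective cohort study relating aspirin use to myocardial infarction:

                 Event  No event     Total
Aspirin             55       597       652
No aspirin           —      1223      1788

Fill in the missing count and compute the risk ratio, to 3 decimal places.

0.267

The missing cell is in the unexposed row: 1788 − 1223 = 565.
So a = 55, b = 597, c = 565, d = 1223.
RR = [a/(a+b)] / [c/(c+d)] = (55/652) / (565/1788) = 0.08436/0.31600 = 0.26695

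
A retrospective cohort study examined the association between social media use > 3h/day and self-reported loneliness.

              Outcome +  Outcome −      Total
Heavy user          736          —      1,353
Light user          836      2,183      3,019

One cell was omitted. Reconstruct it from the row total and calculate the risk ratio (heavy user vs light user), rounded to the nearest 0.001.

The missing cell is in the exposed row: 1353 − 736 = 617.
So a = 736, b = 617, c = 836, d = 2183.
RR = [a/(a+b)] / [c/(c+d)] = (736/1353) / (836/3019) = 0.54398/0.27691 = 1.96443

1.964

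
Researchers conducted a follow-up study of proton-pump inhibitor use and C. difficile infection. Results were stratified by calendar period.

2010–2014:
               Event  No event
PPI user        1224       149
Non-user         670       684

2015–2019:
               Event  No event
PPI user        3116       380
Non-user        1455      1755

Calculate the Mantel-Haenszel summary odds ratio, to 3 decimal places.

9.428

OR_MH = Σ(aᵢdᵢ/nᵢ) / Σ(bᵢcᵢ/nᵢ), where nᵢ is the stratum total.
Stratum 1 (2010–2014): n = 2727; a·d/n = 1224·684/2727 = 307.0099; b·c/n = 149·670/2727 = 36.6080
Stratum 2 (2015–2019): n = 6706; a·d/n = 3116·1755/6706 = 815.4757; b·c/n = 380·1455/6706 = 82.4486
OR_MH = (307.0099 + 815.4757) / (36.6080 + 82.4486) = 1122.4856 / 119.0565 = 9.42817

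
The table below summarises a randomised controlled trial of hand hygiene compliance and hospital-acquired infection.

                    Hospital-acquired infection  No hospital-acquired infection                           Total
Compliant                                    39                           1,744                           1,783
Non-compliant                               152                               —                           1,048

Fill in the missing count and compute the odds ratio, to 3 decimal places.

0.132

The missing cell is in the unexposed row: 1048 − 152 = 896.
So a = 39, b = 1744, c = 152, d = 896.
OR = (a·d)/(b·c) = (39 × 896) / (1744 × 152) = 34944 / 265088 = 0.13182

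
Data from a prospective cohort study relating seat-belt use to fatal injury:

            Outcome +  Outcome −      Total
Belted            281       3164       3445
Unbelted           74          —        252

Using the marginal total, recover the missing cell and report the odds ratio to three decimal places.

0.214

The missing cell is in the unexposed row: 252 − 74 = 178.
So a = 281, b = 3164, c = 74, d = 178.
OR = (a·d)/(b·c) = (281 × 178) / (3164 × 74) = 50018 / 234136 = 0.21363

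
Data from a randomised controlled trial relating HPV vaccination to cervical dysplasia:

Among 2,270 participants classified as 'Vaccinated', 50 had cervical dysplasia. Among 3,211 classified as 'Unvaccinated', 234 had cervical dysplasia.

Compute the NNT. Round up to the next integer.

20

Risk in treated group = 50/2270 = 0.02203; risk in control = 234/3211 = 0.07287.
Absolute risk reduction = 0.07287 − 0.02203 = 0.05085
NNT = 1 / ARR = 1 / 0.05085 = 19.666 → round up → 20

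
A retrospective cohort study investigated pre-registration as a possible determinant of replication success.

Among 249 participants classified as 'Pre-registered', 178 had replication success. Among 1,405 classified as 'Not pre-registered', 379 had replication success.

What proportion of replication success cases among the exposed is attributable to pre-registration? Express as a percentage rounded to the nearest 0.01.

From the description: a = 178, b = 71, c = 379, d = 1026.
Risk in exposed = 178/249 = 0.71486; risk in unexposed = 379/1405 = 0.26975.
RR = 0.71486/0.26975 = 2.65007
AR% = (RR − 1)/RR × 100 = (2.65007 − 1)/2.65007 × 100 = 62.2652%

62.27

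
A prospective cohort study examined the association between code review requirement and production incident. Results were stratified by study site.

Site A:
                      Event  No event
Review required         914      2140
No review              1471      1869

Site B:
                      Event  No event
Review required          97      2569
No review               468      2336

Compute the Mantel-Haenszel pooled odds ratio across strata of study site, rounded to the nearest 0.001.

OR_MH = Σ(aᵢdᵢ/nᵢ) / Σ(bᵢcᵢ/nᵢ), where nᵢ is the stratum total.
Stratum 1 (Site A): n = 6394; a·d/n = 914·1869/6394 = 267.1670; b·c/n = 2140·1471/6394 = 492.3272
Stratum 2 (Site B): n = 5470; a·d/n = 97·2336/5470 = 41.4245; b·c/n = 2569·468/5470 = 219.7974
OR_MH = (267.1670 + 41.4245) / (492.3272 + 219.7974) = 308.5915 / 712.1246 = 0.43334

0.433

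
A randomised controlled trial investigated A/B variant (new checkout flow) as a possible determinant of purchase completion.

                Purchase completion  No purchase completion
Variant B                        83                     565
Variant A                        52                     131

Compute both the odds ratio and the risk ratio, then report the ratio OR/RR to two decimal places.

Cells: a = 83, b = 565, c = 52, d = 131.
OR = (83·131)/(565·52) = 10873/29380 = 0.37008
Risk in exposed = 83/648 = 0.12809; risk in unexposed = 52/183 = 0.28415; RR = 0.45077
OR/RR = 0.37008 / 0.45077 = 0.82101
The outcome is not rare, so the OR lies further from 1 than the RR.

0.82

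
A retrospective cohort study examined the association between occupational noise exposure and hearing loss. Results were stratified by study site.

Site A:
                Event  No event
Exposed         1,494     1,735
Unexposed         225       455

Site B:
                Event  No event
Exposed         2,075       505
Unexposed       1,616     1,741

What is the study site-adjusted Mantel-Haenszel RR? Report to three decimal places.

RR_MH = Σ(aᵢ·n₀ᵢ/nᵢ) / Σ(cᵢ·n₁ᵢ/nᵢ), with n₁ᵢ = aᵢ+bᵢ (exposed), n₀ᵢ = cᵢ+dᵢ (unexposed), nᵢ = n₁ᵢ+n₀ᵢ.
Stratum 1 (Site A): n₁ = 3229, n₀ = 680, n = 3909; a·n₀/n = 1494·680/3909 = 259.8926; c·n₁/n = 225·3229/3909 = 185.8596
Stratum 2 (Site B): n₁ = 2580, n₀ = 3357, n = 5937; a·n₀/n = 2075·3357/5937 = 1173.2820; c·n₁/n = 1616·2580/5937 = 702.2537
RR_MH = (259.8926 + 1173.2820) / (185.8596 + 702.2537) = 1433.1745 / 888.1132 = 1.61373

1.614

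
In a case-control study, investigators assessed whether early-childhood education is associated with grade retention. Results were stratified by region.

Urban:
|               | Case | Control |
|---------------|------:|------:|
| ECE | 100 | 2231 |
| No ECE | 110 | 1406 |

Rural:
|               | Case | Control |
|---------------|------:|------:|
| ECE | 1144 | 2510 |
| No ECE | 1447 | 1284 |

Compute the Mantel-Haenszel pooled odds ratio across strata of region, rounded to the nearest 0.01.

OR_MH = Σ(aᵢdᵢ/nᵢ) / Σ(bᵢcᵢ/nᵢ), where nᵢ is the stratum total.
Stratum 1 (Urban): n = 3847; a·d/n = 100·1406/3847 = 36.5480; b·c/n = 2231·110/3847 = 63.7926
Stratum 2 (Rural): n = 6385; a·d/n = 1144·1284/6385 = 230.0542; b·c/n = 2510·1447/6385 = 568.8285
OR_MH = (36.5480 + 230.0542) / (63.7926 + 568.8285) = 266.6021 / 632.6211 = 0.42142

0.42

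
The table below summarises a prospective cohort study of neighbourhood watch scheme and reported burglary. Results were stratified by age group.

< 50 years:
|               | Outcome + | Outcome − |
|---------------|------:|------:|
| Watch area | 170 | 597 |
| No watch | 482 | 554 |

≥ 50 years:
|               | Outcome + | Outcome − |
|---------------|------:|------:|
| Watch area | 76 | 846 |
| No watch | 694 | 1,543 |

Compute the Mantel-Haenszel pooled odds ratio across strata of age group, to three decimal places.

0.259

OR_MH = Σ(aᵢdᵢ/nᵢ) / Σ(bᵢcᵢ/nᵢ), where nᵢ is the stratum total.
Stratum 1 (< 50 years): n = 1803; a·d/n = 170·554/1803 = 52.2352; b·c/n = 597·482/1803 = 159.5973
Stratum 2 (≥ 50 years): n = 3159; a·d/n = 76·1543/3159 = 37.1219; b·c/n = 846·694/3159 = 185.8575
OR_MH = (52.2352 + 37.1219) / (159.5973 + 185.8575) = 89.3570 / 345.4549 = 0.25866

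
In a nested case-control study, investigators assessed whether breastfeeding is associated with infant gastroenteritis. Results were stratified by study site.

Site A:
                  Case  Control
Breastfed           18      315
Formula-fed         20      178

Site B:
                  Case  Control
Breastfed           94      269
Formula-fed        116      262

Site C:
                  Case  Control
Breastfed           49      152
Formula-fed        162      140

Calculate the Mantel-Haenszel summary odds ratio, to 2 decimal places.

OR_MH = Σ(aᵢdᵢ/nᵢ) / Σ(bᵢcᵢ/nᵢ), where nᵢ is the stratum total.
Stratum 1 (Site A): n = 531; a·d/n = 18·178/531 = 6.0339; b·c/n = 315·20/531 = 11.8644
Stratum 2 (Site B): n = 741; a·d/n = 94·262/741 = 33.2362; b·c/n = 269·116/741 = 42.1107
Stratum 3 (Site C): n = 503; a·d/n = 49·140/503 = 13.6382; b·c/n = 152·162/503 = 48.9543
OR_MH = (6.0339 + 33.2362 + 13.6382) / (11.8644 + 42.1107 + 48.9543) = 52.9082 / 102.9293 = 0.51402

0.51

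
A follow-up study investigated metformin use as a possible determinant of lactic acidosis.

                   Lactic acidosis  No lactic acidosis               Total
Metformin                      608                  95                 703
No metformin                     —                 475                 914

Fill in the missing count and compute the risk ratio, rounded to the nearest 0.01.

1.80

The missing cell is in the unexposed row: 914 − 475 = 439.
So a = 608, b = 95, c = 439, d = 475.
RR = [a/(a+b)] / [c/(c+d)] = (608/703) / (439/914) = 0.86486/0.48031 = 1.80065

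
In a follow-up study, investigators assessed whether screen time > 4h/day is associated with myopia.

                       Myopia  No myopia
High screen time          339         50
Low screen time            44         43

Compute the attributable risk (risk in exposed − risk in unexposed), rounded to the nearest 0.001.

0.366

Cells: a = 339, b = 50, c = 44, d = 43.
Risk in exposed = 339/389 = 0.871465; risk in unexposed = 44/87 = 0.505747.
Risk difference = 0.871465 − 0.505747 = 0.365718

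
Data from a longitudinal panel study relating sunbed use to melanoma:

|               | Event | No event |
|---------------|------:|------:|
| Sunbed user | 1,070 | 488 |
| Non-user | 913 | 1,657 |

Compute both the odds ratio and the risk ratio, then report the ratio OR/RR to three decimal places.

Cells: a = 1070, b = 488, c = 913, d = 1657.
OR = (1070·1657)/(488·913) = 1772990/445544 = 3.97938
Risk in exposed = 1070/1558 = 0.68678; risk in unexposed = 913/2570 = 0.35525; RR = 1.93321
OR/RR = 3.97938 / 1.93321 = 2.05843
The outcome is not rare, so the OR lies further from 1 than the RR.

2.058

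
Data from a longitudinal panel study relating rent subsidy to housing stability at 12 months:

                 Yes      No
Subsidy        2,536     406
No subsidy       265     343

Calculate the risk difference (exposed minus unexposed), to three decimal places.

0.426

Cells: a = 2536, b = 406, c = 265, d = 343.
Risk in exposed = 2536/2942 = 0.861999; risk in unexposed = 265/608 = 0.435855.
Risk difference = 0.861999 − 0.435855 = 0.426143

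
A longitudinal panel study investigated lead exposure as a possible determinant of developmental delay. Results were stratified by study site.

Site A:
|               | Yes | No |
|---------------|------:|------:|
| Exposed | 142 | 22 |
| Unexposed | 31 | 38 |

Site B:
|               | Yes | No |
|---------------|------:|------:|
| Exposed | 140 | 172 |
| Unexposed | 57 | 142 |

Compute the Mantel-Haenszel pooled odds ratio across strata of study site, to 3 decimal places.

2.807

OR_MH = Σ(aᵢdᵢ/nᵢ) / Σ(bᵢcᵢ/nᵢ), where nᵢ is the stratum total.
Stratum 1 (Site A): n = 233; a·d/n = 142·38/233 = 23.1588; b·c/n = 22·31/233 = 2.9270
Stratum 2 (Site B): n = 511; a·d/n = 140·142/511 = 38.9041; b·c/n = 172·57/511 = 19.1859
OR_MH = (23.1588 + 38.9041) / (2.9270 + 19.1859) = 62.0629 / 22.1129 = 2.80663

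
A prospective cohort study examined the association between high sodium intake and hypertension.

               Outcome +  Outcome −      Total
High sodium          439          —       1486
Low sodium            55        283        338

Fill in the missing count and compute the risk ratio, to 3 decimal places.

The missing cell is in the exposed row: 1486 − 439 = 1047.
So a = 439, b = 1047, c = 55, d = 283.
RR = [a/(a+b)] / [c/(c+d)] = (439/1486) / (55/338) = 0.29542/0.16272 = 1.81551

1.816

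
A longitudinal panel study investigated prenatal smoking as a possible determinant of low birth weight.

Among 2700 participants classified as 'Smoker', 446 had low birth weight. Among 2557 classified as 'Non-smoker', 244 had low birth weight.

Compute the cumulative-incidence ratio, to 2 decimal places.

1.73

From the description: a = 446, b = 2254, c = 244, d = 2313.
Risk in exposed = 446/2700 = 0.16519; risk in unexposed = 244/2557 = 0.09542.
RR = 0.16519 / 0.09542 = 1.73106
The risk among the exposed is 1.73 times that among the unexposed.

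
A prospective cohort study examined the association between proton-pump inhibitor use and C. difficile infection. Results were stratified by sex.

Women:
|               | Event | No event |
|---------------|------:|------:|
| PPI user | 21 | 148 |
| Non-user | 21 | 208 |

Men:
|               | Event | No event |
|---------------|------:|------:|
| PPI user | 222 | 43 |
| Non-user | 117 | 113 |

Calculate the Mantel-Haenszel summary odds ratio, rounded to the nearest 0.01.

OR_MH = Σ(aᵢdᵢ/nᵢ) / Σ(bᵢcᵢ/nᵢ), where nᵢ is the stratum total.
Stratum 1 (Women): n = 398; a·d/n = 21·208/398 = 10.9749; b·c/n = 148·21/398 = 7.8090
Stratum 2 (Men): n = 495; a·d/n = 222·113/495 = 50.6788; b·c/n = 43·117/495 = 10.1636
OR_MH = (10.9749 + 50.6788) / (7.8090 + 10.1636) = 61.6537 / 17.9727 = 3.43041

3.43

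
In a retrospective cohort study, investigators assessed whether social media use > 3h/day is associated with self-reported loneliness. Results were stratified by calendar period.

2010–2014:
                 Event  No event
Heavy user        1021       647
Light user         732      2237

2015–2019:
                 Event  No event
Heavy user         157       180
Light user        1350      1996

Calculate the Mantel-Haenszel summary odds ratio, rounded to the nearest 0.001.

OR_MH = Σ(aᵢdᵢ/nᵢ) / Σ(bᵢcᵢ/nᵢ), where nᵢ is the stratum total.
Stratum 1 (2010–2014): n = 4637; a·d/n = 1021·2237/4637 = 492.5549; b·c/n = 647·732/4637 = 102.1359
Stratum 2 (2015–2019): n = 3683; a·d/n = 157·1996/3683 = 85.0861; b·c/n = 180·1350/3683 = 65.9788
OR_MH = (492.5549 + 85.0861) / (102.1359 + 65.9788) = 577.6410 / 168.1147 = 3.43599

3.436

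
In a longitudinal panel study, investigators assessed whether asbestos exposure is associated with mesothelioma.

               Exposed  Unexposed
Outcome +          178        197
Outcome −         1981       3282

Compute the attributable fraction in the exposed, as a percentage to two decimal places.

Reading the table with exposure as columns: a = 178 (Exposed, case), b = 1981 (Exposed, non-case), c = 197 (Unexposed, case), d = 3282.
Risk in exposed = 178/2159 = 0.08245; risk in unexposed = 197/3479 = 0.05663.
RR = 0.08245/0.05663 = 1.45598
AR% = (RR − 1)/RR × 100 = (1.45598 − 1)/1.45598 × 100 = 31.3178%

31.32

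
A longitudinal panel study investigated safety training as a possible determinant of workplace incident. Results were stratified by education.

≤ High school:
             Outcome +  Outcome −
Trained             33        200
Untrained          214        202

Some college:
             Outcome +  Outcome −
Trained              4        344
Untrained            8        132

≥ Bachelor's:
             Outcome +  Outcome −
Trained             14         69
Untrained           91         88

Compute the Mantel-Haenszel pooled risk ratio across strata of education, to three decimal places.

0.286

RR_MH = Σ(aᵢ·n₀ᵢ/nᵢ) / Σ(cᵢ·n₁ᵢ/nᵢ), with n₁ᵢ = aᵢ+bᵢ (exposed), n₀ᵢ = cᵢ+dᵢ (unexposed), nᵢ = n₁ᵢ+n₀ᵢ.
Stratum 1 (≤ High school): n₁ = 233, n₀ = 416, n = 649; a·n₀/n = 33·416/649 = 21.1525; c·n₁/n = 214·233/649 = 76.8290
Stratum 2 (Some college): n₁ = 348, n₀ = 140, n = 488; a·n₀/n = 4·140/488 = 1.1475; c·n₁/n = 8·348/488 = 5.7049
Stratum 3 (≥ Bachelor's): n₁ = 83, n₀ = 179, n = 262; a·n₀/n = 14·179/262 = 9.5649; c·n₁/n = 91·83/262 = 28.8282
RR_MH = (21.1525 + 1.1475 + 9.5649) / (76.8290 + 5.7049 + 28.8282) = 31.8650 / 111.3621 = 0.28614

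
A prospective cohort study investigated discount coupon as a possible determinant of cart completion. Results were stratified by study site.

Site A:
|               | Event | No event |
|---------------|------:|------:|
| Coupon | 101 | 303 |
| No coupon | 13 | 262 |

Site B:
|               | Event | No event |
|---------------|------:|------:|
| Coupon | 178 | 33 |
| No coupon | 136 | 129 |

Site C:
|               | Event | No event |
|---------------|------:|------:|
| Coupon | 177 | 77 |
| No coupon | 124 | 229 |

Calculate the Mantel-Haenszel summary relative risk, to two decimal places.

RR_MH = Σ(aᵢ·n₀ᵢ/nᵢ) / Σ(cᵢ·n₁ᵢ/nᵢ), with n₁ᵢ = aᵢ+bᵢ (exposed), n₀ᵢ = cᵢ+dᵢ (unexposed), nᵢ = n₁ᵢ+n₀ᵢ.
Stratum 1 (Site A): n₁ = 404, n₀ = 275, n = 679; a·n₀/n = 101·275/679 = 40.9057; c·n₁/n = 13·404/679 = 7.7349
Stratum 2 (Site B): n₁ = 211, n₀ = 265, n = 476; a·n₀/n = 178·265/476 = 99.0966; c·n₁/n = 136·211/476 = 60.2857
Stratum 3 (Site C): n₁ = 254, n₀ = 353, n = 607; a·n₀/n = 177·353/607 = 102.9341; c·n₁/n = 124·254/607 = 51.8880
RR_MH = (40.9057 + 99.0966 + 102.9341) / (7.7349 + 60.2857 + 51.8880) = 242.9365 / 119.9086 = 2.02601

2.03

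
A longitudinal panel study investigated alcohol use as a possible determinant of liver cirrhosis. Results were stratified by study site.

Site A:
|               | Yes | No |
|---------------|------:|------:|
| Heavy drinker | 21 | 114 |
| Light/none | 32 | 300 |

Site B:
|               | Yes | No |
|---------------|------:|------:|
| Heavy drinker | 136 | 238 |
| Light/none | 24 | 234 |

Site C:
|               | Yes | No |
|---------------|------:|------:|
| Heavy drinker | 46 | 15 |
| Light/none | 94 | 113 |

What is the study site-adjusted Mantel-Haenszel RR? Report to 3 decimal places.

2.363

RR_MH = Σ(aᵢ·n₀ᵢ/nᵢ) / Σ(cᵢ·n₁ᵢ/nᵢ), with n₁ᵢ = aᵢ+bᵢ (exposed), n₀ᵢ = cᵢ+dᵢ (unexposed), nᵢ = n₁ᵢ+n₀ᵢ.
Stratum 1 (Site A): n₁ = 135, n₀ = 332, n = 467; a·n₀/n = 21·332/467 = 14.9293; c·n₁/n = 32·135/467 = 9.2505
Stratum 2 (Site B): n₁ = 374, n₀ = 258, n = 632; a·n₀/n = 136·258/632 = 55.5190; c·n₁/n = 24·374/632 = 14.2025
Stratum 3 (Site C): n₁ = 61, n₀ = 207, n = 268; a·n₀/n = 46·207/268 = 35.5299; c·n₁/n = 94·61/268 = 21.3955
RR_MH = (14.9293 + 55.5190 + 35.5299) / (9.2505 + 14.2025 + 21.3955) = 105.9782 / 44.8486 = 2.36302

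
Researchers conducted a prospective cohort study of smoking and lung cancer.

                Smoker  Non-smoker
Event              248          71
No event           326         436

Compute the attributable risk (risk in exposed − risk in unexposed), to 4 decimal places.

Reading the table with exposure as columns: a = 248 (Smoker, case), b = 326 (Smoker, non-case), c = 71 (Non-smoker, case), d = 436.
Risk in exposed = 248/574 = 0.432056; risk in unexposed = 71/507 = 0.140039.
Risk difference = 0.432056 − 0.140039 = 0.292016

0.2920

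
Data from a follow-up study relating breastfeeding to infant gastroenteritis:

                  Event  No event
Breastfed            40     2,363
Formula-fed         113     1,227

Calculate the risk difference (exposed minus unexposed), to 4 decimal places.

Cells: a = 40, b = 2363, c = 113, d = 1227.
Risk in exposed = 40/2403 = 0.016646; risk in unexposed = 113/1340 = 0.084328.
Risk difference = 0.016646 − 0.084328 = -0.067682

-0.0677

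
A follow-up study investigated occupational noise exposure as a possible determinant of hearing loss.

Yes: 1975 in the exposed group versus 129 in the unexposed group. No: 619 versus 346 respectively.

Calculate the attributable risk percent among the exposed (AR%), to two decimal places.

From the description: a = 1975, b = 619, c = 129, d = 346.
Risk in exposed = 1975/2594 = 0.76137; risk in unexposed = 129/475 = 0.27158.
RR = 0.76137/0.27158 = 2.80350
AR% = (RR − 1)/RR × 100 = (2.80350 − 1)/2.80350 × 100 = 64.3303%

64.33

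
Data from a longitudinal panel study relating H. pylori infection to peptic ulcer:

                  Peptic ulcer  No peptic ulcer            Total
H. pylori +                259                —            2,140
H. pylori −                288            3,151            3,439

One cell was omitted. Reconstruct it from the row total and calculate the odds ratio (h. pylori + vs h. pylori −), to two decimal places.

1.51

The missing cell is in the exposed row: 2140 − 259 = 1881.
So a = 259, b = 1881, c = 288, d = 3151.
OR = (a·d)/(b·c) = (259 × 3151) / (1881 × 288) = 816109 / 541728 = 1.50649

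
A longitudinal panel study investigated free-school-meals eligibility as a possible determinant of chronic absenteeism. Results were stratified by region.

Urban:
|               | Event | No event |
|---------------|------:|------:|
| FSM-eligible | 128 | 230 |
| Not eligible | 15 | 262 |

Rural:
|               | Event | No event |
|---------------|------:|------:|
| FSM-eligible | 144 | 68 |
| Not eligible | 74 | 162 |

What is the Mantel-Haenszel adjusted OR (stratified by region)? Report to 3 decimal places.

6.294

OR_MH = Σ(aᵢdᵢ/nᵢ) / Σ(bᵢcᵢ/nᵢ), where nᵢ is the stratum total.
Stratum 1 (Urban): n = 635; a·d/n = 128·262/635 = 52.8126; b·c/n = 230·15/635 = 5.4331
Stratum 2 (Rural): n = 448; a·d/n = 144·162/448 = 52.0714; b·c/n = 68·74/448 = 11.2321
OR_MH = (52.8126 + 52.0714) / (5.4331 + 11.2321) = 104.8840 / 16.6652 = 6.29359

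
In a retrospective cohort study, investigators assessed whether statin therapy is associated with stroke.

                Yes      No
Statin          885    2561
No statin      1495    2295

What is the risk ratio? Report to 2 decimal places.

0.65

Cells: a = 885, b = 2561, c = 1495, d = 2295.
Risk in exposed = 885/3446 = 0.25682; risk in unexposed = 1495/3790 = 0.39446.
RR = 0.25682 / 0.39446 = 0.65107
The risk is 35% lower among the exposed than among the unexposed.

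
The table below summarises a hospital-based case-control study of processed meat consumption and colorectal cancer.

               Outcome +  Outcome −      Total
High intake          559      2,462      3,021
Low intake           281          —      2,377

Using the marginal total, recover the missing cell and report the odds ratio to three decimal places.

1.694

The missing cell is in the unexposed row: 2377 − 281 = 2096.
So a = 559, b = 2462, c = 281, d = 2096.
OR = (a·d)/(b·c) = (559 × 2096) / (2462 × 281) = 1171664 / 691822 = 1.69359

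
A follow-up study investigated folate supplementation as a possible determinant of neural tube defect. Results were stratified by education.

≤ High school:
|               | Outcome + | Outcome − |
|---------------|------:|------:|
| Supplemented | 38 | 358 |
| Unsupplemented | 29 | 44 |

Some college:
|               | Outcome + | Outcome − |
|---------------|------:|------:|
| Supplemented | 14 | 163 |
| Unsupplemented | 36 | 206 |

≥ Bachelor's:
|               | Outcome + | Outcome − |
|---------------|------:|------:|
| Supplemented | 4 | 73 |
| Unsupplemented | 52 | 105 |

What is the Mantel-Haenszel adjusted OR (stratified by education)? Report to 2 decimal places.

OR_MH = Σ(aᵢdᵢ/nᵢ) / Σ(bᵢcᵢ/nᵢ), where nᵢ is the stratum total.
Stratum 1 (≤ High school): n = 469; a·d/n = 38·44/469 = 3.5650; b·c/n = 358·29/469 = 22.1365
Stratum 2 (Some college): n = 419; a·d/n = 14·206/419 = 6.8831; b·c/n = 163·36/419 = 14.0048
Stratum 3 (≥ Bachelor's): n = 234; a·d/n = 4·105/234 = 1.7949; b·c/n = 73·52/234 = 16.2222
OR_MH = (3.5650 + 6.8831 + 1.7949) / (22.1365 + 14.0048 + 16.2222) = 12.2430 / 52.3635 = 0.23381

0.23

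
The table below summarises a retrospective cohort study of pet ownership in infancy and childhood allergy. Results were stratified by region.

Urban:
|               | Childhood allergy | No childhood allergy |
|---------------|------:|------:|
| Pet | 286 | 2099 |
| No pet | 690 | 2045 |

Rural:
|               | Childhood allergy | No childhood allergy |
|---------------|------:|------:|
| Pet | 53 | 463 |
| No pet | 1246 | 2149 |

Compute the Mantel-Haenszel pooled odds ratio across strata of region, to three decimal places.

0.333

OR_MH = Σ(aᵢdᵢ/nᵢ) / Σ(bᵢcᵢ/nᵢ), where nᵢ is the stratum total.
Stratum 1 (Urban): n = 5120; a·d/n = 286·2045/5120 = 114.2324; b·c/n = 2099·690/5120 = 282.8730
Stratum 2 (Rural): n = 3911; a·d/n = 53·2149/3911 = 29.1222; b·c/n = 463·1246/3911 = 147.5065
OR_MH = (114.2324 + 29.1222) / (282.8730 + 147.5065) = 143.3546 / 430.3796 = 0.33309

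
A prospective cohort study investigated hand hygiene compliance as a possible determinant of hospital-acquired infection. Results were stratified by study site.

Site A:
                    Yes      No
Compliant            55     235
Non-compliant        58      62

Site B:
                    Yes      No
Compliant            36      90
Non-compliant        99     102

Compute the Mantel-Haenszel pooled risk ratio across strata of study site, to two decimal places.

0.48

RR_MH = Σ(aᵢ·n₀ᵢ/nᵢ) / Σ(cᵢ·n₁ᵢ/nᵢ), with n₁ᵢ = aᵢ+bᵢ (exposed), n₀ᵢ = cᵢ+dᵢ (unexposed), nᵢ = n₁ᵢ+n₀ᵢ.
Stratum 1 (Site A): n₁ = 290, n₀ = 120, n = 410; a·n₀/n = 55·120/410 = 16.0976; c·n₁/n = 58·290/410 = 41.0244
Stratum 2 (Site B): n₁ = 126, n₀ = 201, n = 327; a·n₀/n = 36·201/327 = 22.1284; c·n₁/n = 99·126/327 = 38.1468
RR_MH = (16.0976 + 22.1284) / (41.0244 + 38.1468) = 38.2260 / 79.1712 = 0.48283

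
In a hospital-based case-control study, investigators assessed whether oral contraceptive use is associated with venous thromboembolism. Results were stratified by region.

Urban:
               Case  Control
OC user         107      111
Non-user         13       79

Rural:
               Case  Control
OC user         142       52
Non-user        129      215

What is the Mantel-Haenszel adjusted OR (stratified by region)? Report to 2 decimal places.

4.91

OR_MH = Σ(aᵢdᵢ/nᵢ) / Σ(bᵢcᵢ/nᵢ), where nᵢ is the stratum total.
Stratum 1 (Urban): n = 310; a·d/n = 107·79/310 = 27.2677; b·c/n = 111·13/310 = 4.6548
Stratum 2 (Rural): n = 538; a·d/n = 142·215/538 = 56.7472; b·c/n = 52·129/538 = 12.4684
OR_MH = (27.2677 + 56.7472) / (4.6548 + 12.4684) = 84.0150 / 17.1232 = 4.90649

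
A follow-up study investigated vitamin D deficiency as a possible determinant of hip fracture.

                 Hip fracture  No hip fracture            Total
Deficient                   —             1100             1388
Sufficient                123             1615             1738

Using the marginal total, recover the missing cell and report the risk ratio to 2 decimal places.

The missing cell is in the exposed row: 1388 − 1100 = 288.
So a = 288, b = 1100, c = 123, d = 1615.
RR = [a/(a+b)] / [c/(c+d)] = (288/1388) / (123/1738) = 0.20749/0.07077 = 2.93189

2.93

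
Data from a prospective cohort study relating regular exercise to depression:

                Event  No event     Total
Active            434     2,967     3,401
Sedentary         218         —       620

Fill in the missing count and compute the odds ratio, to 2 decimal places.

0.27

The missing cell is in the unexposed row: 620 − 218 = 402.
So a = 434, b = 2967, c = 218, d = 402.
OR = (a·d)/(b·c) = (434 × 402) / (2967 × 218) = 174468 / 646806 = 0.26974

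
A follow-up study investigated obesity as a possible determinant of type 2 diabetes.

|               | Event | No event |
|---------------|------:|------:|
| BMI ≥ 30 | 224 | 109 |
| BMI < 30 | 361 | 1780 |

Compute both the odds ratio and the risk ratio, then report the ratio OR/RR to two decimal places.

2.54

Cells: a = 224, b = 109, c = 361, d = 1780.
OR = (224·1780)/(109·361) = 398720/39349 = 10.13291
Risk in exposed = 224/333 = 0.67267; risk in unexposed = 361/2141 = 0.16861; RR = 3.98945
OR/RR = 10.13291 / 3.98945 = 2.53993
The outcome is not rare, so the OR lies further from 1 than the RR.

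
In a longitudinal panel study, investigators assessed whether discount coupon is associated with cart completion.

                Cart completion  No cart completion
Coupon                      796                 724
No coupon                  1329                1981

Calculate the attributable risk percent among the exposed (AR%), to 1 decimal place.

23.3

Cells: a = 796, b = 724, c = 1329, d = 1981.
Risk in exposed = 796/1520 = 0.52368; risk in unexposed = 1329/3310 = 0.40151.
RR = 0.52368/0.40151 = 1.30428
AR% = (RR − 1)/RR × 100 = (1.30428 − 1)/1.30428 × 100 = 23.3296%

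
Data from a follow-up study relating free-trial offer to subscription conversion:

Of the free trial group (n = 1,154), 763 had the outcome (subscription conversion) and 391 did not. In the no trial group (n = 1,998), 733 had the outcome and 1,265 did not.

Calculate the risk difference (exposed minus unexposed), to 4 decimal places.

0.2943

From the description: a = 763, b = 391, c = 733, d = 1265.
Risk in exposed = 763/1154 = 0.661179; risk in unexposed = 733/1998 = 0.366867.
Risk difference = 0.661179 − 0.366867 = 0.294312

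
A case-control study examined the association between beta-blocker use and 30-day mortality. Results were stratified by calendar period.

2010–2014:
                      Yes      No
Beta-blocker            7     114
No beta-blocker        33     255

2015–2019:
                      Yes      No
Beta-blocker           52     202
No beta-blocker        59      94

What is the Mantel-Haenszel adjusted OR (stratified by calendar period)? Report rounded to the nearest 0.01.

0.43

OR_MH = Σ(aᵢdᵢ/nᵢ) / Σ(bᵢcᵢ/nᵢ), where nᵢ is the stratum total.
Stratum 1 (2010–2014): n = 409; a·d/n = 7·255/409 = 4.3643; b·c/n = 114·33/409 = 9.1980
Stratum 2 (2015–2019): n = 407; a·d/n = 52·94/407 = 12.0098; b·c/n = 202·59/407 = 29.2826
OR_MH = (4.3643 + 12.0098) / (9.1980 + 29.2826) = 16.3741 / 38.4806 = 0.42552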